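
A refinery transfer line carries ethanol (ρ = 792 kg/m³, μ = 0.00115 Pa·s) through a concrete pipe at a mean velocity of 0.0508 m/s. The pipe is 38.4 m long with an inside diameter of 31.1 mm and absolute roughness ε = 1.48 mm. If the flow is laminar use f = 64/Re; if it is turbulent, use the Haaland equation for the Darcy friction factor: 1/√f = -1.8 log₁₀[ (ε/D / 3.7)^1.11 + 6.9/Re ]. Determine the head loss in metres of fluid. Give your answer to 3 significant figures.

Reynolds number Re = ρVD/μ = 792 · 0.0508 · 0.0311 / 0.00115 = 1088.
Re < 2300 → laminar flow, so f = 64/Re = 64/1088 = 0.05882 (the turbulent correlation is not needed).
Darcy-Weisbach: ΔP = f(L/D)(ρV²/2) = 0.05882·(38.4/0.0311)·(792·0.0508²/2) = 0.05882·1235·1.022 = 74.22 Pa.
Head loss h_f = ΔP/(ρg) = 74.22/(792·9.81) = 0.00955 m.

h_f ≈ 0.00955 m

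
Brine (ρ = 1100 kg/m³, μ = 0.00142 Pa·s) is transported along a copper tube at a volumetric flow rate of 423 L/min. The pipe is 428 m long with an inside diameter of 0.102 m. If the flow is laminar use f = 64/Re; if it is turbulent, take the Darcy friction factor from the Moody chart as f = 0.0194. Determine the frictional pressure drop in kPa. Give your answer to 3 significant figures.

ΔP ≈ 33.3 kPa

Q = 423 L/min = 423/60000 = 0.00705 m³/s.
Cross-sectional area A = πD²/4 = π(0.102)²/4 = 0.008171 m²; mean velocity V = Q/A = 0.00705/0.008171 = 0.8628 m/s.
Reynolds number Re = ρVD/μ = 1100 · 0.8628 · 0.102 / 0.00142 = 6.817e+04.
Re > 4000 → turbulent; use the Moody-chart value f = 0.0194.
Darcy-Weisbach: ΔP = f(L/D)(ρV²/2) = 0.0194·(428/0.102)·(1100·0.8628²/2) = 0.0194·4196·409.4 = 3.333e+04 Pa.
ΔP = 3.333e+04 Pa = 33.3 kPa.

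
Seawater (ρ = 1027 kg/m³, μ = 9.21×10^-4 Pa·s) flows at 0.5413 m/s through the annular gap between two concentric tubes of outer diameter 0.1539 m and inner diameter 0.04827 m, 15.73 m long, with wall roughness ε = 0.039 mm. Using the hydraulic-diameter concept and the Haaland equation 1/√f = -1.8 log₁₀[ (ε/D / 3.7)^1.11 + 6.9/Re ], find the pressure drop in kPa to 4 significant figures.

Hydraulic diameter D_h = 4A/P = D_o - D_i = 0.1539 - 0.04827 = 0.1056 m.
Re = ρVD_h/μ = 1027·0.5413·0.1056/0.000921 = 6.376e+04.
ε/D_h = 3.9e-05/0.1056 = 0.000369; Haaland gives 1/√f = -1.8 log₁₀[3.62e-05+0.000108] = 6.913, so f = 0.02093.
ΔP = f(L/D_h)(ρV²/2) = 0.02093·15.73/0.1056·150.5 = 468.9 Pa.
ΔP = 0.4689 kPa.

ΔP ≈ 0.4689 kPa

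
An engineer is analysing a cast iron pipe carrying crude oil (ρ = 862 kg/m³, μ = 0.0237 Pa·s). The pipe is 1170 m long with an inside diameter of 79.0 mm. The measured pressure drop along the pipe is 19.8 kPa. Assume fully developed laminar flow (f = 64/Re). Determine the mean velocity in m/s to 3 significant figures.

For laminar flow, f = 64/Re with Re = ρVD/μ, so Darcy-Weisbach reduces to ΔP = 32μLV/D². Solving for V: V = ΔP·D²/(32μL) = 1.98e+04·(0.079)²/(32·0.0237·1170) = 0.1393 m/s.
Check: Re = ρVD/μ = 862·0.1393·0.079/0.0237 = 400.1 < 2300, so the laminar assumption holds.

V ≈ 0.139 m/s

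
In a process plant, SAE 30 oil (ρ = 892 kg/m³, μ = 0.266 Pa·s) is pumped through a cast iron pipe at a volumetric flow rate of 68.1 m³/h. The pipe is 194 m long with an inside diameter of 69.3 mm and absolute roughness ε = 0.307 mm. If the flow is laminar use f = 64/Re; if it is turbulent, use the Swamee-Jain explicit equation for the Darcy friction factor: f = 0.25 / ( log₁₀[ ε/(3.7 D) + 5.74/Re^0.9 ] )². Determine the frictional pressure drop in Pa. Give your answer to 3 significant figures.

ΔP ≈ 1.72×10^6 Pa

Q = 68.1 m³/h = 68.1/3600 = 0.01892 m³/s.
Cross-sectional area A = πD²/4 = π(0.0693)²/4 = 0.003772 m²; mean velocity V = Q/A = 0.01892/0.003772 = 5.015 m/s.
Reynolds number Re = ρVD/μ = 892 · 5.015 · 0.0693 / 0.266 = 1165.
Re < 2300 → laminar flow, so f = 64/Re = 64/1165 = 0.05491 (the turbulent correlation is not needed).
Darcy-Weisbach: ΔP = f(L/D)(ρV²/2) = 0.05491·(194/0.0693)·(892·5.015²/2) = 0.05491·2799·1.122e+04 = 1.724e+06 Pa.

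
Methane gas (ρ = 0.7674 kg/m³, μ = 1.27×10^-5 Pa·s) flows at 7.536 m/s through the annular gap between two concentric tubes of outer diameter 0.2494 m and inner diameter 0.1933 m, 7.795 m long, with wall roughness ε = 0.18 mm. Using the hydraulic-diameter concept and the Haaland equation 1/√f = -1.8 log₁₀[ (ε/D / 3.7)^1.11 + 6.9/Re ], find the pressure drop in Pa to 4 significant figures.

Hydraulic diameter D_h = 4A/P = D_o - D_i = 0.2494 - 0.1933 = 0.0561 m.
Re = ρVD_h/μ = 0.7674·7.536·0.0561/1.27e-05 = 2.555e+04.
ε/D_h = 0.00018/0.0561 = 0.00321; Haaland gives 1/√f = -1.8 log₁₀[0.000399+0.00027] = 5.714, so f = 0.03063.
ΔP = f(L/D_h)(ρV²/2) = 0.03063·7.795/0.0561·21.79 = 92.74 Pa.

ΔP ≈ 92.74 Pa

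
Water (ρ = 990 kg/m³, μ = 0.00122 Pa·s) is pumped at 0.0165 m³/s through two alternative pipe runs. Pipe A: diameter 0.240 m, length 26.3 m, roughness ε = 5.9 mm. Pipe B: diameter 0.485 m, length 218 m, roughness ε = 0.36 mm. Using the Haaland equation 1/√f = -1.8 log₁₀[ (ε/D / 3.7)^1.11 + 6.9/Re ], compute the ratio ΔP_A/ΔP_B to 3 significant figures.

ΔP_A/ΔP_B ≈ 8.90

Pipe A: V = Q/A = 0.0165/0.04524 = 0.3647 m/s; Re = 7.103e+04; ε/D = 0.0246; Haaland → f = 0.05331; ΔP_A = f(L/D)(ρV²/2) = 384.7 Pa.
Pipe B: V = Q/A = 0.0165/0.1847 = 0.08931 m/s; Re = 3.515e+04; ε/D = 0.000742; Haaland → f = 0.02434; ΔP_B = f(L/D)(ρV²/2) = 43.2 Pa.
ΔP_A/ΔP_B = 384.7/43.2 = 8.90.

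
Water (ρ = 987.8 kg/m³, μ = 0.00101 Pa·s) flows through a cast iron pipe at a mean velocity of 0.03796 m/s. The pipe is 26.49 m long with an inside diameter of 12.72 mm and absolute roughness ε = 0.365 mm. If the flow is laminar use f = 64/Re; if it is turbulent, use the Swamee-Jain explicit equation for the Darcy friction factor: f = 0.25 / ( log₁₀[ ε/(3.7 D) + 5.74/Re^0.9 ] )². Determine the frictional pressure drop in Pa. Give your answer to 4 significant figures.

ΔP ≈ 200.9 Pa

Reynolds number Re = ρVD/μ = 987.8 · 0.03796 · 0.01272 / 0.00101 = 472.2.
Re < 2300 → laminar flow, so f = 64/Re = 64/472.2 = 0.1355 (the turbulent correlation is not needed).
Darcy-Weisbach: ΔP = f(L/D)(ρV²/2) = 0.1355·(26.49/0.01272)·(987.8·0.03796²/2) = 0.1355·2083·0.7117 = 200.9 Pa.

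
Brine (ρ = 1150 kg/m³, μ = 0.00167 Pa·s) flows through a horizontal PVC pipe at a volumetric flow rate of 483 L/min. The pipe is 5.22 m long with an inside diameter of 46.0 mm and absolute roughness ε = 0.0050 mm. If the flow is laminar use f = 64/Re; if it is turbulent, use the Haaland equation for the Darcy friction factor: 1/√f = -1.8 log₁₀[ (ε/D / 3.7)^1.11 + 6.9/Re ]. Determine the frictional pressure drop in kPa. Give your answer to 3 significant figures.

ΔP ≈ 26.0 kPa

Q = 483 L/min = 483/60000 = 0.00805 m³/s.
Cross-sectional area A = πD²/4 = π(0.046)²/4 = 0.001662 m²; mean velocity V = Q/A = 0.00805/0.001662 = 4.844 m/s.
Reynolds number Re = ρVD/μ = 1150 · 4.844 · 0.046 / 0.00167 = 1.534e+05.
Re > 4000 → turbulent. Relative roughness ε/D = 5e-06/0.046 = 0.000109. Haaland: 1/√f = -1.8 log₁₀[(0.000109/3.7)^1.11 + 6.9/1.534e+05] = -1.8 log₁₀[9.32e-06 + 4.5e-05] = 7.677, so f = 0.01697.
Darcy-Weisbach: ΔP = f(L/D)(ρV²/2) = 0.01697·(5.22/0.046)·(1150·4.844²/2) = 0.01697·113.5·1.349e+04 = 2.597e+04 Pa.
ΔP = 2.597e+04 Pa = 26.0 kPa.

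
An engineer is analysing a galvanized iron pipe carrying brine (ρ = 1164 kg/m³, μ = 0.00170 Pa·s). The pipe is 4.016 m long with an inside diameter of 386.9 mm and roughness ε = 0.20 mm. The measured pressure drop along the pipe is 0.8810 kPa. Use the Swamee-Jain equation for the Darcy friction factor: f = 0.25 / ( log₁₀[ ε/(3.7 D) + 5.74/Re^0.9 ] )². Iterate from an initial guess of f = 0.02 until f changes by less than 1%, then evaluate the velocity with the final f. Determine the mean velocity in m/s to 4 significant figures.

V ≈ 2.881 m/s

Rearranging Darcy-Weisbach: V = √(2·ΔP·D/(f·L·ρ)). With ε/D = 0.0002/0.3869 = 0.000517, iterate starting from f = 0.02:
  f = 0.02 → V = √(2·881·0.3869/(0.02·4.016·1164)) = 2.7 m/s; Re = ρVD/μ = 7.153e+05; f → 0.01761
  f = 0.01761 → V = 2.878 m/s; Re = 7.624e+05; f → 0.01757
Converged (Δf/f < 1%). With the final f = 0.01757: V = √(2·881·0.3869/(0.01757·4.016·1164)) = 2.881 m/s.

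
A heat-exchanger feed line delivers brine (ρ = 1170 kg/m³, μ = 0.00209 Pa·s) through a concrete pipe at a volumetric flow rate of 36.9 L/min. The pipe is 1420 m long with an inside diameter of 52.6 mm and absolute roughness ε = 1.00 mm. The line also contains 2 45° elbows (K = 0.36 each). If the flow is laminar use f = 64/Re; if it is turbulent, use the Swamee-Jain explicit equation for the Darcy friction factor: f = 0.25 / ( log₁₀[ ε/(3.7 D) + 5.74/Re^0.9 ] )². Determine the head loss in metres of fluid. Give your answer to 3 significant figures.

Q = 36.9 L/min = 36.9/60000 = 0.000615 m³/s.
Cross-sectional area A = πD²/4 = π(0.0526)²/4 = 0.002173 m²; mean velocity V = Q/A = 0.000615/0.002173 = 0.283 m/s.
Reynolds number Re = ρVD/μ = 1170 · 0.283 · 0.0526 / 0.00209 = 8334.
Re > 4000 → turbulent. Relative roughness ε/D = 0.001/0.0526 = 0.019. Swamee-Jain: f = 0.25/(log₁₀[0.019/3.7 + 5.74/8334^0.9])² = 0.25/(log₁₀[0.00514 + 0.0017])² = 0.25/(-2.165)² = 0.05333.
Total minor-loss coefficient ΣK = 2·0.36 = 0.72.
ΔP = [f·L/D + ΣK]·(ρV²/2) = [0.05333·1420/0.0526 + 0.72]·(1170·0.283²/2) = [1440 + 0.72]·46.86 = 6.75e+04 Pa.
Head loss h_f = ΔP/(ρg) = 6.75e+04/(1170·9.81) = 5.88 m.

h_f ≈ 5.88 m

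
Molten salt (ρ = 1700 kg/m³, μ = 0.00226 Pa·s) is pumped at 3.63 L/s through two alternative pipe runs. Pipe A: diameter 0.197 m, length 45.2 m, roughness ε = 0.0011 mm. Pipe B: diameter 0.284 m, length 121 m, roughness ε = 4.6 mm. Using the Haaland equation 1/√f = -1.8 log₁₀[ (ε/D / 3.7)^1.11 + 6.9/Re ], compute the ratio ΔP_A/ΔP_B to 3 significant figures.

Pipe A: V = Q/A = 0.00363/0.03048 = 0.1191 m/s; Re = 1.765e+04; ε/D = 5.58e-06; Haaland → f = 0.02658; ΔP_A = f(L/D)(ρV²/2) = 73.53 Pa.
Pipe B: V = Q/A = 0.00363/0.06335 = 0.0573 m/s; Re = 1.224e+04; ε/D = 0.0162; Haaland → f = 0.04834; ΔP_B = f(L/D)(ρV²/2) = 57.48 Pa.
ΔP_A/ΔP_B = 73.53/57.48 = 1.28.

ΔP_A/ΔP_B ≈ 1.28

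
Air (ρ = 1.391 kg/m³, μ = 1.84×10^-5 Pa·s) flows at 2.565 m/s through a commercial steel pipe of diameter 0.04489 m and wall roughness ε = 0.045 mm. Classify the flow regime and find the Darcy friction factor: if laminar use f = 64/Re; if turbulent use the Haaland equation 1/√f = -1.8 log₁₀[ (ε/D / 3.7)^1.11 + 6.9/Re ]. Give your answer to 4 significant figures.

f ≈ 0.03330

Re = ρVD/μ = 1.391·2.565·0.04489/1.84e-05 = 8705.
Re > 4000 → turbulent. ε/D = 4.5e-05/0.04489 = 0.001; Haaland: 1/√f = -1.8 log₁₀[0.00011 + 0.000793] = 5.48, so f = 0.0333.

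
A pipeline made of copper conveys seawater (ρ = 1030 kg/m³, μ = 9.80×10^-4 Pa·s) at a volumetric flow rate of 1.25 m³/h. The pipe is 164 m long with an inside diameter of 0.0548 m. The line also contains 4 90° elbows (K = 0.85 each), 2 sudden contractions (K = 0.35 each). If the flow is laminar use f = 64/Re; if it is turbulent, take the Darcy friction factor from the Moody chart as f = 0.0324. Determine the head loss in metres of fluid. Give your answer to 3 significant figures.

Q = 1.25 m³/h = 1.25/3600 = 0.0003472 m³/s.
Cross-sectional area A = πD²/4 = π(0.0548)²/4 = 0.002359 m²; mean velocity V = Q/A = 0.0003472/0.002359 = 0.1472 m/s.
Reynolds number Re = ρVD/μ = 1030 · 0.1472 · 0.0548 / 0.00098 = 8479.
Re > 4000 → turbulent; use the Moody-chart value f = 0.0324.
Total minor-loss coefficient ΣK = 4·0.85 + 2·0.35 = 4.1.
ΔP = [f·L/D + ΣK]·(ρV²/2) = [0.0324·164/0.0548 + 4.1]·(1030·0.1472²/2) = [96.96 + 4.1]·11.16 = 1128 Pa.
Head loss h_f = ΔP/(ρg) = 1128/(1030·9.81) = 0.112 m.

h_f ≈ 0.112 m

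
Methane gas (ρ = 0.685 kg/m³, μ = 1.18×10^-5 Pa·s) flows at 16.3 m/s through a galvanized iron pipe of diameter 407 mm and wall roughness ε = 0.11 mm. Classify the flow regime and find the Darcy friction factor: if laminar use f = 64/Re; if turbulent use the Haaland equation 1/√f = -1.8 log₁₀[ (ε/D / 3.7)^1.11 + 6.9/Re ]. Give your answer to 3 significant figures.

Re = ρVD/μ = 0.685·16.3·0.407/1.18e-05 = 3.851e+05.
Re > 4000 → turbulent. ε/D = 0.00011/0.407 = 0.00027; Haaland: 1/√f = -1.8 log₁₀[2.56e-05 + 1.79e-05] = 7.85, so f = 0.01623.

f ≈ 0.0162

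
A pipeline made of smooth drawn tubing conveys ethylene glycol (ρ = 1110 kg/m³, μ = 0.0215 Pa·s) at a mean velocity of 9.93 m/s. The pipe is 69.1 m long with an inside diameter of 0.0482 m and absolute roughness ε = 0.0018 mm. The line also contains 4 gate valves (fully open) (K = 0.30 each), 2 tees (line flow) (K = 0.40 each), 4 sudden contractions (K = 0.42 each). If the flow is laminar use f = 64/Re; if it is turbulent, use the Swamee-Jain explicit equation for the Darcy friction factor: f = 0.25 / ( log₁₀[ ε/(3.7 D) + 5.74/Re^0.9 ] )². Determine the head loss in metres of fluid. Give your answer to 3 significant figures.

h_f ≈ 196 m

Reynolds number Re = ρVD/μ = 1110 · 9.93 · 0.0482 / 0.0215 = 2.471e+04.
Re > 4000 → turbulent. Relative roughness ε/D = 1.8e-06/0.0482 = 3.73e-05. Swamee-Jain: f = 0.25/(log₁₀[3.73e-05/3.7 + 5.74/2.471e+04^0.9])² = 0.25/(log₁₀[1.01e-05 + 0.000639])² = 0.25/(-3.188)² = 0.0246.
Total minor-loss coefficient ΣK = 4·0.3 + 2·0.4 + 4·0.42 = 3.68.
ΔP = [f·L/D + ΣK]·(ρV²/2) = [0.0246·69.1/0.0482 + 3.68]·(1110·9.93²/2) = [35.27 + 3.68]·5.473e+04 = 2.131e+06 Pa.
Head loss h_f = ΔP/(ρg) = 2.131e+06/(1110·9.81) = 196 m.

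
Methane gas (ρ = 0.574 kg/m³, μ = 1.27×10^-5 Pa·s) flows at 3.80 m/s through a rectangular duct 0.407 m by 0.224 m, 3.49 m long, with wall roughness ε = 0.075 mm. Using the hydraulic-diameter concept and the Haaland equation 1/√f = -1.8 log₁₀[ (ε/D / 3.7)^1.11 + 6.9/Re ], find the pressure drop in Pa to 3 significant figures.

Hydraulic diameter D_h = 4A/P = 4·(0.407·0.224)/(2·(0.407+0.224)) = 0.3647/1.262 = 0.289 m.
Re = ρVD_h/μ = 0.574·3.8·0.289/1.27e-05 = 4.963e+04.
ε/D_h = 7.5e-05/0.289 = 0.00026; Haaland gives 1/√f = -1.8 log₁₀[2.45e-05+0.000139] = 6.816, so f = 0.02153.
ΔP = f(L/D_h)(ρV²/2) = 0.02153·3.49/0.289·4.144 = 1.078 Pa.

ΔP ≈ 1.08 Pa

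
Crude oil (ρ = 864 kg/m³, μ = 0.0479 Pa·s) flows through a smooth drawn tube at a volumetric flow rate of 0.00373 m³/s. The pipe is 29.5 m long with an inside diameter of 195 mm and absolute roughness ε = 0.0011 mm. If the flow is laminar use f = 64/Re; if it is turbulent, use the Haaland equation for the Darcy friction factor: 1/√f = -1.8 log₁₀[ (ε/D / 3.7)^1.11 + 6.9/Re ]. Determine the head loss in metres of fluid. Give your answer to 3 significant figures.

h_f ≈ 0.0175 m

Cross-sectional area A = πD²/4 = π(0.195)²/4 = 0.02986 m²; mean velocity V = Q/A = 0.00373/0.02986 = 0.1249 m/s.
Reynolds number Re = ρVD/μ = 864 · 0.1249 · 0.195 / 0.0479 = 439.3.
Re < 2300 → laminar flow, so f = 64/Re = 64/439.3 = 0.1457 (the turbulent correlation is not needed).
Darcy-Weisbach: ΔP = f(L/D)(ρV²/2) = 0.1457·(29.5/0.195)·(864·0.1249²/2) = 0.1457·151.3·6.739 = 148.5 Pa.
Head loss h_f = ΔP/(ρg) = 148.5/(864·9.81) = 0.0175 m.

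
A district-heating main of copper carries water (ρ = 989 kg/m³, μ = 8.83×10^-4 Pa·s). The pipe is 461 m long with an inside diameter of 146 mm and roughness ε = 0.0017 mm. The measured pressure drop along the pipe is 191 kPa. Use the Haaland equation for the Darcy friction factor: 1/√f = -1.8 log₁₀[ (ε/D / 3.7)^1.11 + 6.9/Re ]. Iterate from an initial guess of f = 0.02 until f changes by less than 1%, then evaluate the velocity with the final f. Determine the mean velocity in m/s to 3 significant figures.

V ≈ 3.04 m/s

Rearranging Darcy-Weisbach: V = √(2·ΔP·D/(f·L·ρ)). With ε/D = 1.7e-06/0.146 = 1.16e-05, iterate starting from f = 0.02:
  f = 0.02 → V = √(2·1.91e+05·0.146/(0.02·461·989)) = 2.473 m/s; Re = ρVD/μ = 4.044e+05; f → 0.01369
  f = 0.01369 → V = 2.989 m/s; Re = 4.889e+05; f → 0.01325
  f = 0.01325 → V = 3.039 m/s; Re = 4.969e+05; f → 0.01321
Converged (Δf/f < 1%). With the final f = 0.01321: V = √(2·1.91e+05·0.146/(0.01321·461·989)) = 3.043 m/s.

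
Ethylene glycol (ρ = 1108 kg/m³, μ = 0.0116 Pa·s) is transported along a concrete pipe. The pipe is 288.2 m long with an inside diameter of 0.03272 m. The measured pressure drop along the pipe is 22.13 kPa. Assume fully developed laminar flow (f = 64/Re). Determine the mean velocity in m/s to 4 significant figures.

For laminar flow, f = 64/Re with Re = ρVD/μ, so Darcy-Weisbach reduces to ΔP = 32μLV/D². Solving for V: V = ΔP·D²/(32μL) = 2.213e+04·(0.03272)²/(32·0.0116·288.2) = 0.2215 m/s.
Check: Re = ρVD/μ = 1108·0.2215·0.03272/0.0116 = 692.2 < 2300, so the laminar assumption holds.

V ≈ 0.2215 m/s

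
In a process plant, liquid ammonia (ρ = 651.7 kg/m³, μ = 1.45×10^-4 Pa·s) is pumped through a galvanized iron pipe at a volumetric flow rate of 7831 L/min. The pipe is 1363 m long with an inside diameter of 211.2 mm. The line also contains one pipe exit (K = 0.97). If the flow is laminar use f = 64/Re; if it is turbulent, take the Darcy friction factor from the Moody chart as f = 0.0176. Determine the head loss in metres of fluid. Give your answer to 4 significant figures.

Q = 7831 L/min = 7831/60000 = 0.1305 m³/s.
Cross-sectional area A = πD²/4 = π(0.2112)²/4 = 0.03503 m²; mean velocity V = Q/A = 0.1305/0.03503 = 3.726 m/s.
Reynolds number Re = ρVD/μ = 651.7 · 3.726 · 0.2112 / 0.000145 = 3.536e+06.
Re > 4000 → turbulent; use the Moody-chart value f = 0.0176.
Total minor-loss coefficient ΣK = 1·0.97 = 0.97.
ΔP = [f·L/D + ΣK]·(ρV²/2) = [0.0176·1363/0.2112 + 0.97]·(651.7·3.726²/2) = [113.6 + 0.97]·4523 = 5.181e+05 Pa.
Head loss h_f = ΔP/(ρg) = 5.181e+05/(651.7·9.81) = 81.04 m.

h_f ≈ 81.04 m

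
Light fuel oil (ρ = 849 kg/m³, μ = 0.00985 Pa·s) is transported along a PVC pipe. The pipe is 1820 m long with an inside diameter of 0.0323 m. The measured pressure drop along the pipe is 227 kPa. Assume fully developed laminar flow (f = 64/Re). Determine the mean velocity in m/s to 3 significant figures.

V ≈ 0.413 m/s

For laminar flow, f = 64/Re with Re = ρVD/μ, so Darcy-Weisbach reduces to ΔP = 32μLV/D². Solving for V: V = ΔP·D²/(32μL) = 2.27e+05·(0.0323)²/(32·0.00985·1820) = 0.4128 m/s.
Check: Re = ρVD/μ = 849·0.4128·0.0323/0.00985 = 1149 < 2300, so the laminar assumption holds.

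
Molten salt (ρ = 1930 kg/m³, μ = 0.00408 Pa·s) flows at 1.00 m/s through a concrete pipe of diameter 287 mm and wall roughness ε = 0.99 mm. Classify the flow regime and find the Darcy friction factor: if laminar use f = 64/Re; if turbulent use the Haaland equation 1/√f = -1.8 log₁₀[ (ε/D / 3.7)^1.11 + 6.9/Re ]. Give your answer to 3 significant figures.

f ≈ 0.0281

Re = ρVD/μ = 1930·1·0.287/0.00408 = 1.358e+05.
Re > 4000 → turbulent. ε/D = 0.00099/0.287 = 0.00345; Haaland: 1/√f = -1.8 log₁₀[0.000433 + 5.08e-05] = 5.968, so f = 0.02808.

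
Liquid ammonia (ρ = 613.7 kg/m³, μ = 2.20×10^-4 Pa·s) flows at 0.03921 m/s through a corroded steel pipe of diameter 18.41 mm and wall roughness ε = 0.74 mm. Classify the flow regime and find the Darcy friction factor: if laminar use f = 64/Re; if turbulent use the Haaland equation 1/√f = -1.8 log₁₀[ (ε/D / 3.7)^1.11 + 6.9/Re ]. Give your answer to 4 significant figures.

f ≈ 0.03178

Re = ρVD/μ = 613.7·0.03921·0.01841/0.00022 = 2014.
Re < 2300 → laminar, so f = 64/Re = 0.03178 (roughness is irrelevant in laminar flow).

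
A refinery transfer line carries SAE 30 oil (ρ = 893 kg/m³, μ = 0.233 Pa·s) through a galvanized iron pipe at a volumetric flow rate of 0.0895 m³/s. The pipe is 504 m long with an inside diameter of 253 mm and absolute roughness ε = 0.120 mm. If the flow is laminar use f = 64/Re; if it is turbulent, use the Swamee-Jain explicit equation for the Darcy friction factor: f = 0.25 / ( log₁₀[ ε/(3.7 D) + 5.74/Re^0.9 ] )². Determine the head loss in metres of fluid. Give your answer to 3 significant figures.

Cross-sectional area A = πD²/4 = π(0.253)²/4 = 0.05027 m²; mean velocity V = Q/A = 0.0895/0.05027 = 1.78 m/s.
Reynolds number Re = ρVD/μ = 893 · 1.78 · 0.253 / 0.233 = 1726.
Re < 2300 → laminar flow, so f = 64/Re = 64/1726 = 0.03707 (the turbulent correlation is not needed).
Darcy-Weisbach: ΔP = f(L/D)(ρV²/2) = 0.03707·(504/0.253)·(893·1.78²/2) = 0.03707·1992·1415 = 1.045e+05 Pa.
Head loss h_f = ΔP/(ρg) = 1.045e+05/(893·9.81) = 11.9 m.

h_f ≈ 11.9 m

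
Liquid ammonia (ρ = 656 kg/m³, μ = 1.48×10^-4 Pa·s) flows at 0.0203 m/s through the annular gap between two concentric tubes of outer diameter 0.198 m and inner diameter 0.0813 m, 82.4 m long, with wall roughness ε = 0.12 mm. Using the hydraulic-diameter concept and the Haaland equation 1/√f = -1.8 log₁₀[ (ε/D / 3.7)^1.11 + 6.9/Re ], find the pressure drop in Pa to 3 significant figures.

Hydraulic diameter D_h = 4A/P = D_o - D_i = 0.198 - 0.0813 = 0.1167 m.
Re = ρVD_h/μ = 656·0.0203·0.1167/0.000148 = 1.05e+04.
ε/D_h = 0.00012/0.1167 = 0.00103; Haaland gives 1/√f = -1.8 log₁₀[0.000113+0.000657] = 5.604, so f = 0.03184.
ΔP = f(L/D_h)(ρV²/2) = 0.03184·82.4/0.1167·0.1352 = 3.039 Pa.

ΔP ≈ 3.04 Pa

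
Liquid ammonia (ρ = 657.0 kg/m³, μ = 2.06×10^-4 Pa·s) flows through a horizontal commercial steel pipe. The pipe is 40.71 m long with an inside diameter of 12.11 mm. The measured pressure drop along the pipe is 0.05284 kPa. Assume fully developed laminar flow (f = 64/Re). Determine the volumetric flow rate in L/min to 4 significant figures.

For laminar flow, f = 64/Re with Re = ρVD/μ, so Darcy-Weisbach reduces to ΔP = 32μLV/D². Solving for V: V = ΔP·D²/(32μL) = 52.84·(0.01211)²/(32·0.000206·40.71) = 0.02888 m/s.
Check: Re = ρVD/μ = 657·0.02888·0.01211/0.000206 = 1115 < 2300, so the laminar assumption holds.
Q = V·A = 0.02888·(π/4·0.01211²) = 3.326e-06 m³/s = 0.1996 L/min.

Q ≈ 0.1996 L/min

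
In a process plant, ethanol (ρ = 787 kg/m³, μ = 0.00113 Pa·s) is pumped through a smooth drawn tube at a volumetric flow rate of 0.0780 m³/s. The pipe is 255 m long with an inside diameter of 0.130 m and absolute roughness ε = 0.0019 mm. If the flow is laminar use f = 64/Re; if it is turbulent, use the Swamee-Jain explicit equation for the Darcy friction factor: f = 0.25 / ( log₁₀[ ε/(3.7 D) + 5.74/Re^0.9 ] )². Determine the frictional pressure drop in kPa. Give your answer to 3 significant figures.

ΔP ≈ 352 kPa

Cross-sectional area A = πD²/4 = π(0.13)²/4 = 0.01327 m²; mean velocity V = Q/A = 0.078/0.01327 = 5.876 m/s.
Reynolds number Re = ρVD/μ = 787 · 5.876 · 0.13 / 0.00113 = 5.321e+05.
Re > 4000 → turbulent. Relative roughness ε/D = 1.9e-06/0.13 = 1.46e-05. Swamee-Jain: f = 0.25/(log₁₀[1.46e-05/3.7 + 5.74/5.321e+05^0.9])² = 0.25/(log₁₀[3.95e-06 + 4.03e-05])² = 0.25/(-4.354)² = 0.01319.
Darcy-Weisbach: ΔP = f(L/D)(ρV²/2) = 0.01319·(255/0.13)·(787·5.876²/2) = 0.01319·1962·1.359e+04 = 3.515e+05 Pa.
ΔP = 3.515e+05 Pa = 352 kPa.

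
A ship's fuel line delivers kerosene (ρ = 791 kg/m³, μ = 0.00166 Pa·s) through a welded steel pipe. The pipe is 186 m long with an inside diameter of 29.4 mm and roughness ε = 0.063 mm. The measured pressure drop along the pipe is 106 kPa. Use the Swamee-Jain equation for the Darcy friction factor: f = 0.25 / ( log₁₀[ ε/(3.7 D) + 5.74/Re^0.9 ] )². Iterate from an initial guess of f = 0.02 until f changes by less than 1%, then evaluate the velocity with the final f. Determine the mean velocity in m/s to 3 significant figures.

Rearranging Darcy-Weisbach: V = √(2·ΔP·D/(f·L·ρ)). With ε/D = 6.3e-05/0.0294 = 0.00214, iterate starting from f = 0.02:
  f = 0.02 → V = √(2·1.06e+05·0.0294/(0.02·186·791)) = 1.455 m/s; Re = ρVD/μ = 2.039e+04; f → 0.03028
  f = 0.03028 → V = 1.183 m/s; Re = 1.657e+04; f → 0.03131
  f = 0.03131 → V = 1.163 m/s; Re = 1.629e+04; f → 0.0314
Converged (Δf/f < 1%). With the final f = 0.0314: V = √(2·1.06e+05·0.0294/(0.0314·186·791)) = 1.161 m/s.

V ≈ 1.16 m/s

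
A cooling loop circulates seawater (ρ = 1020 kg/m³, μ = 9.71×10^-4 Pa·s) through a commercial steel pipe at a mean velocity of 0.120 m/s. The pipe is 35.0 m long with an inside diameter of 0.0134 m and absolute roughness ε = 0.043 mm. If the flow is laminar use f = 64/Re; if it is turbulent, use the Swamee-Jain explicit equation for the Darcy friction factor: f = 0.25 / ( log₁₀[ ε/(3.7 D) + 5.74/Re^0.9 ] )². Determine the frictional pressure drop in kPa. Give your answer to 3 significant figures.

Reynolds number Re = ρVD/μ = 1020 · 0.12 · 0.0134 / 0.000971 = 1689.
Re < 2300 → laminar flow, so f = 64/Re = 64/1689 = 0.03789 (the turbulent correlation is not needed).
Darcy-Weisbach: ΔP = f(L/D)(ρV²/2) = 0.03789·(35/0.0134)·(1020·0.12²/2) = 0.03789·2612·7.344 = 726.8 Pa.
ΔP = 726.8 Pa = 0.727 kPa.

ΔP ≈ 0.727 kPa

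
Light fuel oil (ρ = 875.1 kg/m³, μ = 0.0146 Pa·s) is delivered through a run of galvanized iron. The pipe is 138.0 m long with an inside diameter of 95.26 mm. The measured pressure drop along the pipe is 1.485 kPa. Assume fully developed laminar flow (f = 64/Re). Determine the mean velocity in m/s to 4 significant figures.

For laminar flow, f = 64/Re with Re = ρVD/μ, so Darcy-Weisbach reduces to ΔP = 32μLV/D². Solving for V: V = ΔP·D²/(32μL) = 1485·(0.09526)²/(32·0.0146·138) = 0.209 m/s.
Check: Re = ρVD/μ = 875.1·0.209·0.09526/0.0146 = 1193 < 2300, so the laminar assumption holds.

V ≈ 0.2090 m/s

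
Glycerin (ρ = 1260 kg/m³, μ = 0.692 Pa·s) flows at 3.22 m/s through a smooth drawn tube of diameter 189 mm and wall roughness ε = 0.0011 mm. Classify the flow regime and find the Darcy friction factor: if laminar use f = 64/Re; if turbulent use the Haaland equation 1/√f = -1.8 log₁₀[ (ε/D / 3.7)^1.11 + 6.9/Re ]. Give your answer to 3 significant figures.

Re = ρVD/μ = 1260·3.22·0.189/0.692 = 1108.
Re < 2300 → laminar, so f = 64/Re = 0.05776 (roughness is irrelevant in laminar flow).

f ≈ 0.0578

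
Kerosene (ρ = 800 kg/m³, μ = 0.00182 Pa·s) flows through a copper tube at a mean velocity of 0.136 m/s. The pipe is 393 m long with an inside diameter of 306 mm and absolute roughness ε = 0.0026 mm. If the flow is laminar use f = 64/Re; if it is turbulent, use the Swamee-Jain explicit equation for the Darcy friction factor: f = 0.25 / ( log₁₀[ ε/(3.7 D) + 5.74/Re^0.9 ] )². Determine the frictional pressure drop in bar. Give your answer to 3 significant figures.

ΔP ≈ 0.00251 bar

Reynolds number Re = ρVD/μ = 800 · 0.136 · 0.306 / 0.00182 = 1.829e+04.
Re > 4000 → turbulent. Relative roughness ε/D = 2.6e-06/0.306 = 8.5e-06. Swamee-Jain: f = 0.25/(log₁₀[8.5e-06/3.7 + 5.74/1.829e+04^0.9])² = 0.25/(log₁₀[2.3e-06 + 0.000837])² = 0.25/(-3.076)² = 0.02642.
Darcy-Weisbach: ΔP = f(L/D)(ρV²/2) = 0.02642·(393/0.306)·(800·0.136²/2) = 0.02642·1284·7.398 = 251.1 Pa.
ΔP = 251.1 Pa = 0.00251 bar.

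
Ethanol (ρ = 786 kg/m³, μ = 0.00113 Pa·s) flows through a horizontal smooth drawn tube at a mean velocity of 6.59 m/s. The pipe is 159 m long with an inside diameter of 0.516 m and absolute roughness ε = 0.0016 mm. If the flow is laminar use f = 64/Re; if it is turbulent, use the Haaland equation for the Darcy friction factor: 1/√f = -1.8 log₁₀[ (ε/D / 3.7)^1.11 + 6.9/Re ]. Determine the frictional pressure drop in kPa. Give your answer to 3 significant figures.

Reynolds number Re = ρVD/μ = 786 · 6.59 · 0.516 / 0.00113 = 2.365e+06.
Re > 4000 → turbulent. Relative roughness ε/D = 1.6e-06/0.516 = 3.1e-06. Haaland: 1/√f = -1.8 log₁₀[(3.1e-06/3.7)^1.11 + 6.9/2.365e+06] = -1.8 log₁₀[1.8e-07 + 2.92e-06] = 9.916, so f = 0.01017.
Darcy-Weisbach: ΔP = f(L/D)(ρV²/2) = 0.01017·(159/0.516)·(786·6.59²/2) = 0.01017·308.1·1.707e+04 = 5.348e+04 Pa.
ΔP = 5.348e+04 Pa = 53.5 kPa.

ΔP ≈ 53.5 kPa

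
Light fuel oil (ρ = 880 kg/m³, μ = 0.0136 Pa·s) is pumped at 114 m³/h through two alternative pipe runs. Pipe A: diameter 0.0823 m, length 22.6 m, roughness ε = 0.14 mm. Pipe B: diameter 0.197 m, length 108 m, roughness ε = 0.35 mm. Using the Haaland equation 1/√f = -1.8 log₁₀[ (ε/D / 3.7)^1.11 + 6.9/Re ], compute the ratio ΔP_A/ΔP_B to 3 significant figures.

Pipe A: V = Q/A = 0.03167/0.00532 = 5.953 m/s; Re = 3.17e+04; ε/D = 0.0017; Haaland → f = 0.02699; ΔP_A = f(L/D)(ρV²/2) = 1.155e+05 Pa.
Pipe B: V = Q/A = 0.03167/0.03048 = 1.039 m/s; Re = 1.324e+04; ε/D = 0.00178; Haaland → f = 0.03135; ΔP_B = f(L/D)(ρV²/2) = 8162 Pa.
ΔP_A/ΔP_B = 1.155e+05/8162 = 14.2.

ΔP_A/ΔP_B ≈ 14.2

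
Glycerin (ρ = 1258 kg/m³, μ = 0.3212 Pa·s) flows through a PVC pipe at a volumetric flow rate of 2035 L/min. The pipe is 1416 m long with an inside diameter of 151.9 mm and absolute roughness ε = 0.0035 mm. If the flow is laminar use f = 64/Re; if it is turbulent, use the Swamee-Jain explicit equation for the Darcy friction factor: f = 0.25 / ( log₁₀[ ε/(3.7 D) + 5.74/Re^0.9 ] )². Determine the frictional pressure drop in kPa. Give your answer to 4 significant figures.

Q = 2035 L/min = 2035/60000 = 0.03392 m³/s.
Cross-sectional area A = πD²/4 = π(0.1519)²/4 = 0.01812 m²; mean velocity V = Q/A = 0.03392/0.01812 = 1.872 m/s.
Reynolds number Re = ρVD/μ = 1258 · 1.872 · 0.1519 / 0.321 = 1113.
Re < 2300 → laminar flow, so f = 64/Re = 64/1113 = 0.05748 (the turbulent correlation is not needed).
Darcy-Weisbach: ΔP = f(L/D)(ρV²/2) = 0.05748·(1416/0.1519)·(1258·1.872²/2) = 0.05748·9322·2203 = 1.181e+06 Pa.
ΔP = 1.181e+06 Pa = 1181 kPa.

ΔP ≈ 1181 kPa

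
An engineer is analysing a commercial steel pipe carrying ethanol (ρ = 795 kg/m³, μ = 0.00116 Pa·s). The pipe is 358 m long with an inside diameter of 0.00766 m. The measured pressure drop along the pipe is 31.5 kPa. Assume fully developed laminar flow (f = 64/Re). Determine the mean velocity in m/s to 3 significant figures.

For laminar flow, f = 64/Re with Re = ρVD/μ, so Darcy-Weisbach reduces to ΔP = 32μLV/D². Solving for V: V = ΔP·D²/(32μL) = 3.15e+04·(0.00766)²/(32·0.00116·358) = 0.1391 m/s.
Check: Re = ρVD/μ = 795·0.1391·0.00766/0.00116 = 730.2 < 2300, so the laminar assumption holds.

V ≈ 0.139 m/s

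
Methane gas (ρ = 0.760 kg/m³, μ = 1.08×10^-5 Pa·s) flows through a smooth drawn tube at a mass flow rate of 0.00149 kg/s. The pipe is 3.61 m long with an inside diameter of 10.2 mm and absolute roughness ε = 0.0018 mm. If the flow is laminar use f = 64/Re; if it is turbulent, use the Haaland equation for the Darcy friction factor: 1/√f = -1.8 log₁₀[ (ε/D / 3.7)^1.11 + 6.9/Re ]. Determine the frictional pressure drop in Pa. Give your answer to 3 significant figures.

ΔP ≈ 2090 Pa

A = πD²/4 = π(0.0102)²/4 = 8.171e-05 m²; mean velocity V = ṁ/(ρA) = 0.00149/(0.76 · 8.171e-05) = 23.99 m/s.
Reynolds number Re = ρVD/μ = 0.76 · 23.99 · 0.0102 / 1.08e-05 = 1.722e+04.
Re > 4000 → turbulent. Relative roughness ε/D = 1.8e-06/0.0102 = 0.000176. Haaland: 1/√f = -1.8 log₁₀[(0.000176/3.7)^1.11 + 6.9/1.722e+04] = -1.8 log₁₀[1.6e-05 + 0.000401] = 6.084, so f = 0.02701.
Darcy-Weisbach: ΔP = f(L/D)(ρV²/2) = 0.02701·(3.61/0.0102)·(0.76·23.99²/2) = 0.02701·353.9·218.8 = 2091 Pa.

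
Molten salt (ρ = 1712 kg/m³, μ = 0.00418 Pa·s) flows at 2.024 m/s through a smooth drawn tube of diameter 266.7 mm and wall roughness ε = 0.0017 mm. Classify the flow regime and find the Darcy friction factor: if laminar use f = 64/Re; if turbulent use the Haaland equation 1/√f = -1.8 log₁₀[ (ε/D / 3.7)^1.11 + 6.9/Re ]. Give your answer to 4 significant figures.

f ≈ 0.01524

Re = ρVD/μ = 1712·2.024·0.2667/0.00418 = 2.211e+05.
Re > 4000 → turbulent. ε/D = 1.7e-06/0.2667 = 6.37e-06; Haaland: 1/√f = -1.8 log₁₀[4e-07 + 3.12e-05] = 8.1, so f = 0.01524.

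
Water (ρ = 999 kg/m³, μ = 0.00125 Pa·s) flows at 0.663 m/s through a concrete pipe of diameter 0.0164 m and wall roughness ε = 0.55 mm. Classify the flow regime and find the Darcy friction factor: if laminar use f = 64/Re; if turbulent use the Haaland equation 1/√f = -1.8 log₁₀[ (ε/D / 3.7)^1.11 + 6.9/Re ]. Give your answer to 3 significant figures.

Re = ρVD/μ = 999·0.663·0.0164/0.00125 = 8690.
Re > 4000 → turbulent. ε/D = 0.00055/0.0164 = 0.0335; Haaland: 1/√f = -1.8 log₁₀[0.0054 + 0.000794] = 3.974, so f = 0.06332.

f ≈ 0.0633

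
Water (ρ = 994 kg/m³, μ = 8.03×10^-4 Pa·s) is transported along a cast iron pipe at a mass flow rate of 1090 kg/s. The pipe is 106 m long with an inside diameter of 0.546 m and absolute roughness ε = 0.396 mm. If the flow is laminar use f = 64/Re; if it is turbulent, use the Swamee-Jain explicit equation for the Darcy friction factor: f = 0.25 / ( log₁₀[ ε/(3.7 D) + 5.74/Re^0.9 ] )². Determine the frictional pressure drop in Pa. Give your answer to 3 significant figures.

ΔP ≈ 38900 Pa

A = πD²/4 = π(0.546)²/4 = 0.2341 m²; mean velocity V = ṁ/(ρA) = 1090/(994 · 0.2341) = 4.683 m/s.
Reynolds number Re = ρVD/μ = 994 · 4.683 · 0.546 / 0.000803 = 3.165e+06.
Re > 4000 → turbulent. Relative roughness ε/D = 0.000396/0.546 = 0.000725. Swamee-Jain: f = 0.25/(log₁₀[0.000725/3.7 + 5.74/3.165e+06^0.9])² = 0.25/(log₁₀[0.000196 + 8.1e-06])² = 0.25/(-3.69)² = 0.01836.
Darcy-Weisbach: ΔP = f(L/D)(ρV²/2) = 0.01836·(106/0.546)·(994·4.683²/2) = 0.01836·194.1·1.09e+04 = 3.886e+04 Pa.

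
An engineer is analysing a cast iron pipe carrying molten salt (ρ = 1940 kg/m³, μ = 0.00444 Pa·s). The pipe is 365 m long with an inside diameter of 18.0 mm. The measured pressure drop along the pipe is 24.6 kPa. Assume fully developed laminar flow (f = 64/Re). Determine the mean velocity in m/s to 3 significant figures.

V ≈ 0.154 m/s

For laminar flow, f = 64/Re with Re = ρVD/μ, so Darcy-Weisbach reduces to ΔP = 32μLV/D². Solving for V: V = ΔP·D²/(32μL) = 2.46e+04·(0.018)²/(32·0.00444·365) = 0.1537 m/s.
Check: Re = ρVD/μ = 1940·0.1537·0.018/0.00444 = 1209 < 2300, so the laminar assumption holds.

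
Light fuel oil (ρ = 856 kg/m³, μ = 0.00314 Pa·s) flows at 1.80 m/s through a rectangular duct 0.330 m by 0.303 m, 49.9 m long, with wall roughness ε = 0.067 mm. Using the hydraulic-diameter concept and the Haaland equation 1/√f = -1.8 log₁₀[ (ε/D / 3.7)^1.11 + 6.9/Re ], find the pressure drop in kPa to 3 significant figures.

Hydraulic diameter D_h = 4A/P = 4·(0.33·0.303)/(2·(0.33+0.303)) = 0.4/1.266 = 0.3159 m.
Re = ρVD_h/μ = 856·1.8·0.3159/0.00314 = 1.55e+05.
ε/D_h = 6.7e-05/0.3159 = 0.000212; Haaland gives 1/√f = -1.8 log₁₀[1.96e-05+4.45e-05] = 7.548, so f = 0.01755.
ΔP = f(L/D_h)(ρV²/2) = 0.01755·49.9/0.3159·1387 = 3845 Pa.
ΔP = 3.84 kPa.

ΔP ≈ 3.84 kPa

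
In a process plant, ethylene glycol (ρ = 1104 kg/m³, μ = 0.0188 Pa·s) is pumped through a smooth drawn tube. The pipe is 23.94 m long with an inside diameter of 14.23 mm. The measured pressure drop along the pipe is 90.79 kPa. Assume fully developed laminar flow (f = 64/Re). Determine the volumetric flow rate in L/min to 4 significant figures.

Q ≈ 12.18 L/min

For laminar flow, f = 64/Re with Re = ρVD/μ, so Darcy-Weisbach reduces to ΔP = 32μLV/D². Solving for V: V = ΔP·D²/(32μL) = 9.079e+04·(0.01423)²/(32·0.0188·23.94) = 1.276 m/s.
Check: Re = ρVD/μ = 1104·1.276·0.01423/0.0188 = 1067 < 2300, so the laminar assumption holds.
Q = V·A = 1.276·(π/4·0.01423²) = 0.000203 m³/s = 12.18 L/min.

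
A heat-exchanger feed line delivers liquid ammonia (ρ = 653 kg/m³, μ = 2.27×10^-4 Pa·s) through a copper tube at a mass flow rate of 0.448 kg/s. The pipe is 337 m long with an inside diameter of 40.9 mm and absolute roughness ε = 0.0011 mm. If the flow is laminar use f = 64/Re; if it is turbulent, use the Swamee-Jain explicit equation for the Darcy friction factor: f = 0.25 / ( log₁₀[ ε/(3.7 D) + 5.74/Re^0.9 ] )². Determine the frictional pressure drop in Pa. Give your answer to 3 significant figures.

A = πD²/4 = π(0.0409)²/4 = 0.001314 m²; mean velocity V = ṁ/(ρA) = 0.448/(653 · 0.001314) = 0.5222 m/s.
Reynolds number Re = ρVD/μ = 653 · 0.5222 · 0.0409 / 0.000227 = 6.144e+04.
Re > 4000 → turbulent. Relative roughness ε/D = 1.1e-06/0.0409 = 2.69e-05. Swamee-Jain: f = 0.25/(log₁₀[2.69e-05/3.7 + 5.74/6.144e+04^0.9])² = 0.25/(log₁₀[7.27e-06 + 0.000281])² = 0.25/(-3.54)² = 0.01995.
Darcy-Weisbach: ΔP = f(L/D)(ρV²/2) = 0.01995·(337/0.0409)·(653·0.5222²/2) = 0.01995·8240·89.03 = 1.464e+04 Pa.

ΔP ≈ 14600 Pa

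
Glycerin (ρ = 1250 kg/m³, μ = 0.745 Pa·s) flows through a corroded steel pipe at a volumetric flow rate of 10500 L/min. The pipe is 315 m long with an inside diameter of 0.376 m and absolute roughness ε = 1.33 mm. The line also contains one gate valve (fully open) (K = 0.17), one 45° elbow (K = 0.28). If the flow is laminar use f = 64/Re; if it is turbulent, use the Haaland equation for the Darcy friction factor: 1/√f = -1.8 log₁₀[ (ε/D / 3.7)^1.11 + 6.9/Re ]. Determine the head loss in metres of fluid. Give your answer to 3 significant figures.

h_f ≈ 6.88 m

Q = 10500 L/min = 10500/60000 = 0.175 m³/s.
Cross-sectional area A = πD²/4 = π(0.376)²/4 = 0.111 m²; mean velocity V = Q/A = 0.175/0.111 = 1.576 m/s.
Reynolds number Re = ρVD/μ = 1250 · 1.576 · 0.376 / 0.745 = 994.3.
Re < 2300 → laminar flow, so f = 64/Re = 64/994.3 = 0.06437 (the turbulent correlation is not needed).
Total minor-loss coefficient ΣK = 1·0.17 + 1·0.28 = 0.45.
ΔP = [f·L/D + ΣK]·(ρV²/2) = [0.06437·315/0.376 + 0.45]·(1250·1.576²/2) = [53.92 + 0.45]·1552 = 8.442e+04 Pa.
Head loss h_f = ΔP/(ρg) = 8.442e+04/(1250·9.81) = 6.88 m.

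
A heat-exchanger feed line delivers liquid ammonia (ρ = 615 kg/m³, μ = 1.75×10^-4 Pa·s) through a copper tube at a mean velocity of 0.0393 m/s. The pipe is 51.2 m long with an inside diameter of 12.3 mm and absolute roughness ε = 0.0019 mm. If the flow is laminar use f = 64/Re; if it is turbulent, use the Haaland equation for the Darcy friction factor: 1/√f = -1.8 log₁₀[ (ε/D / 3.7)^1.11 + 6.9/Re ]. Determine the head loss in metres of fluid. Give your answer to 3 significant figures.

h_f ≈ 0.0123 m

Reynolds number Re = ρVD/μ = 615 · 0.0393 · 0.0123 / 0.000175 = 1699.
Re < 2300 → laminar flow, so f = 64/Re = 64/1699 = 0.03767 (the turbulent correlation is not needed).
Darcy-Weisbach: ΔP = f(L/D)(ρV²/2) = 0.03767·(51.2/0.0123)·(615·0.0393²/2) = 0.03767·4163·0.4749 = 74.48 Pa.
Head loss h_f = ΔP/(ρg) = 74.48/(615·9.81) = 0.0123 m.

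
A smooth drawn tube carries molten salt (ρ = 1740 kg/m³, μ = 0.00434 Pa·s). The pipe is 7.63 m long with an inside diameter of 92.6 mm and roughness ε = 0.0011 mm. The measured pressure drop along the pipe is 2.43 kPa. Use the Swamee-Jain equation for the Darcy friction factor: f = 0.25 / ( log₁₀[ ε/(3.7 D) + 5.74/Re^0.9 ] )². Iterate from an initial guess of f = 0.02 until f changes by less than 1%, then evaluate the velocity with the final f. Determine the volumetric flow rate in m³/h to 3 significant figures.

Rearranging Darcy-Weisbach: V = √(2·ΔP·D/(f·L·ρ)). With ε/D = 1.1e-06/0.0926 = 1.19e-05, iterate starting from f = 0.02:
  f = 0.02 → V = √(2·2430·0.0926/(0.02·7.63·1740)) = 1.302 m/s; Re = ρVD/μ = 4.833e+04; f → 0.02097
  f = 0.02097 → V = 1.271 m/s; Re = 4.72e+04; f → 0.02108
Converged (Δf/f < 1%). With the final f = 0.02108: V = √(2·2430·0.0926/(0.02108·7.63·1740)) = 1.268 m/s.
Q = V·A = 1.268·(π/4·0.0926²) = 0.00854 m³/s = 30.7 m³/h.

Q ≈ 30.7 m³/h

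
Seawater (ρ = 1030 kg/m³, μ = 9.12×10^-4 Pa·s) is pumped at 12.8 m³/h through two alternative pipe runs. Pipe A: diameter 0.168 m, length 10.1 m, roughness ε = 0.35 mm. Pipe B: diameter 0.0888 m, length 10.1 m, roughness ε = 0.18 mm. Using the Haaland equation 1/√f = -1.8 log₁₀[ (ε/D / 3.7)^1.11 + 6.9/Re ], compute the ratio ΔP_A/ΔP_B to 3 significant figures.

Pipe A: V = Q/A = 0.003556/0.02217 = 0.1604 m/s; Re = 3.043e+04; ε/D = 0.00208; Haaland → f = 0.02793; ΔP_A = f(L/D)(ρV²/2) = 22.25 Pa.
Pipe B: V = Q/A = 0.003556/0.006193 = 0.5741 m/s; Re = 5.758e+04; ε/D = 0.00203; Haaland → f = 0.02602; ΔP_B = f(L/D)(ρV²/2) = 502.3 Pa.
ΔP_A/ΔP_B = 22.25/502.3 = 0.0443.

ΔP_A/ΔP_B ≈ 0.0443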